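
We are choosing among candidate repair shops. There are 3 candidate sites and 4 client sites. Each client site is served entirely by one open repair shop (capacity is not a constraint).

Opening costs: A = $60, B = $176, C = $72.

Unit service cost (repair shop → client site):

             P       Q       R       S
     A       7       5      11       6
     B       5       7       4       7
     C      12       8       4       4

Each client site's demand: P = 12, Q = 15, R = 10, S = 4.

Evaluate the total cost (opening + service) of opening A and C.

Each client site is assigned to its cheapest site among the open ones.
{A, C}: P→A 7·12=84, Q→A 5·15=75, R→C 4·10=40, S→C 4·4=16. Service 215; fixed 132; total 347.

Total cost: 347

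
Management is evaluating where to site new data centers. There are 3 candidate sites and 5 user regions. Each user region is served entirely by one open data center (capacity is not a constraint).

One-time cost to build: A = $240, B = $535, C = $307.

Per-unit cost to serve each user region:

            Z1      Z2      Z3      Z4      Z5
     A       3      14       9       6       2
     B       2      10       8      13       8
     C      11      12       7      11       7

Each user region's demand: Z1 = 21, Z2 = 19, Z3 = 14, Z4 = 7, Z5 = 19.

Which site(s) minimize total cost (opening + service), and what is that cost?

For any fixed open set, each user region goes to its cheapest open site; total = fixed + service.
{A}: Z1→A 3·21=63, Z2→A 14·19=266, Z3→A 9·14=126, Z4→A 6·7=42, Z5→A 2·19=38. Service 535; fixed 240; total 775.
{A, C}: service 469 + fixed 547 = 1016
{C}: service 767 + fixed 307 = 1074
{A, B, C}: Z1→B 2·21=42, Z2→B 10·19=190, Z3→C 7·14=98, Z4→A 6·7=42, Z5→A 2·19=38. Service 410; fixed 1082; total 1492.
No other subset beats 775.

Open A only; minimum total cost 775.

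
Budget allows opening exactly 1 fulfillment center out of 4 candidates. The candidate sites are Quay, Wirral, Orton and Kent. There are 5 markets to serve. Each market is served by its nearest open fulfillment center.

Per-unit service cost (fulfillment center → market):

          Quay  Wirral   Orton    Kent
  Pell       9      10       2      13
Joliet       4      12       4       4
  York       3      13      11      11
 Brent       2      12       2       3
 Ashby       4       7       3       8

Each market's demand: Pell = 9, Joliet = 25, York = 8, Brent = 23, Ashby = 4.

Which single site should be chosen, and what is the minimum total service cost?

With exactly 1 open, each market uses its cheapest among the chosen.
{Orton}: Pell→Orton 2·9=18, Joliet→Orton 4·25=100, York→Orton 11·8=88, Brent→Orton 2·23=46, Ashby→Orton 3·4=12. Service cost 264.
{Quay}: service cost 267
{Kent}: service cost 406
Among all 4 size-1 choices, {Orton} is lowest.

Choose Orton only; total service cost 264.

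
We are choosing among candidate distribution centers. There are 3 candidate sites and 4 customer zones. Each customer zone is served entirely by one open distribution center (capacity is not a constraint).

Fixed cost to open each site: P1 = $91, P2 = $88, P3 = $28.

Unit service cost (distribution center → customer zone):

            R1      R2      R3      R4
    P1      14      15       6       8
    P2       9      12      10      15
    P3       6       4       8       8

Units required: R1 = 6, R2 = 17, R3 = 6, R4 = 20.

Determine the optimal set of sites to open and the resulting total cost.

For any fixed open set, each customer zone goes to its cheapest open site; total = fixed + service.
{P3}: R1→P3 6·6=36, R2→P3 4·17=68, R3→P3 8·6=48, R4→P3 8·20=160. Service 312; fixed 28; total 340.
{P1, P3}: R1→P3 6·6=36, R2→P3 4·17=68, R3→P1 6·6=36, R4→P1 8·20=160. Service 300; fixed 119; total 419.
{P2, P3}: service 312 + fixed 116 = 428
{P1, P2, P3}: service 300 + fixed 207 = 507
No other subset beats 340.

Open P3 only; minimum total cost 340.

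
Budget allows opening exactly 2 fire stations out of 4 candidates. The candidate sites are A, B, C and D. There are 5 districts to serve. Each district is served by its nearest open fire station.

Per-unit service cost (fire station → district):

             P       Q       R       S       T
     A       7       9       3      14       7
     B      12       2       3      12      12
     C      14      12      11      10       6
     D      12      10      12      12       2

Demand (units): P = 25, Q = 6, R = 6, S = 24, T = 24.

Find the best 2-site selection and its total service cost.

Choose A and D; total service cost 583.

With exactly 2 open, each district uses its cheapest among the chosen.
{A, D}: P→A 7·25=175, Q→A 9·6=54, R→A 3·6=18, S→D 12·24=288, T→D 2·24=48. Service cost 583.
{A, C}: service cost 631
{A, B}: service cost 661
Among all 6 size-2 choices, {A, D} is lowest.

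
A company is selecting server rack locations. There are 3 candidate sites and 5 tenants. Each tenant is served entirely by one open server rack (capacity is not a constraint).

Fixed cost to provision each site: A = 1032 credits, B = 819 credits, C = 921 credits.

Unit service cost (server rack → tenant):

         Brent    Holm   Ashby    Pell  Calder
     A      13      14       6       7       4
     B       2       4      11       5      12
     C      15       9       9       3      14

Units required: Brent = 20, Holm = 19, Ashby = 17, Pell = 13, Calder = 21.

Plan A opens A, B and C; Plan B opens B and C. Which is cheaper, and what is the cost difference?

Plan B is cheaper by 813.

Plan A: {A, B, C}: Brent→B 2·20=40, Holm→B 4·19=76, Ashby→A 6·17=102, Pell→C 3·13=39, Calder→A 4·21=84. Service 341; fixed 2772; total 3113.
Plan B: {B, C}: Brent→B 2·20=40, Holm→B 4·19=76, Ashby→C 9·17=153, Pell→C 3·13=39, Calder→B 12·21=252. Service 560; fixed 1740; total 2300.
Difference: |3113 − 2300| = 813.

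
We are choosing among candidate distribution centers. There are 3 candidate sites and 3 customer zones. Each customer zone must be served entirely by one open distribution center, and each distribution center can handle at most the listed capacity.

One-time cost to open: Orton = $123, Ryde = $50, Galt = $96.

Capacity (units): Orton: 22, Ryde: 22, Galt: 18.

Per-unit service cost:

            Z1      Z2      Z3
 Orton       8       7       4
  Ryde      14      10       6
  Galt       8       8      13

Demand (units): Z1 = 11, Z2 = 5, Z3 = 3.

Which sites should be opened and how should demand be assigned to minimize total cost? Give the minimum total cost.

Open {Orton}: Z1→Orton 8·11=88, Z2→Orton 7·5=35, Z3→Orton 4·3=12.
Loads: Orton carries 19/22. Service 135; fixed 123; total 258.
Next best feasible plan costs 272.

Minimum total cost: 258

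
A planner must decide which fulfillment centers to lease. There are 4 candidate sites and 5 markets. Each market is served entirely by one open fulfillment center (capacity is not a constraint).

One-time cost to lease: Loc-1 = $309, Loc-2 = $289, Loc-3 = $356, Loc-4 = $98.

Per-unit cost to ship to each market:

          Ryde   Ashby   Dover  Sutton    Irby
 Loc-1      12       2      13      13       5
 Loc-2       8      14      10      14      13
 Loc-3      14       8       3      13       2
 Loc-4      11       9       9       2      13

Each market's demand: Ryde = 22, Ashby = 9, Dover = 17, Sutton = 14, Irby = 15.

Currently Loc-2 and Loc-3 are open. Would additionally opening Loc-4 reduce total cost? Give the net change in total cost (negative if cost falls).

Yes — net change −56 (cost falls by 56).

Current service cost with {Loc-2, Loc-3}: 511.
Adding Loc-4: each market re-picks its cheapest; new service cost 357, saving 154.
Extra fixed cost: 98. Net change = 98 − 154 = -56.
(Totals: 1156 → 1100.)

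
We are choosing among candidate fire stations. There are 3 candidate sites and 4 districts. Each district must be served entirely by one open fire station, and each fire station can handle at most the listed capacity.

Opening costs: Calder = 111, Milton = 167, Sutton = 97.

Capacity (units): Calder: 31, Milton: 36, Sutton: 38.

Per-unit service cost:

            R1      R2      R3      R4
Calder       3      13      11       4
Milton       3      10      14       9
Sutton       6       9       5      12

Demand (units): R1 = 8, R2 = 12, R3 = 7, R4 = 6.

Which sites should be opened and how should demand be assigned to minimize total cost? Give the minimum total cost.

Minimum total cost: 360

Open {Sutton}: R1→Sutton 6·8=48, R2→Sutton 9·12=108, R3→Sutton 5·7=35, R4→Sutton 12·6=72.
Loads: Sutton carries 33/38. Service 263; fixed 97; total 360.
Next best feasible plan costs 399.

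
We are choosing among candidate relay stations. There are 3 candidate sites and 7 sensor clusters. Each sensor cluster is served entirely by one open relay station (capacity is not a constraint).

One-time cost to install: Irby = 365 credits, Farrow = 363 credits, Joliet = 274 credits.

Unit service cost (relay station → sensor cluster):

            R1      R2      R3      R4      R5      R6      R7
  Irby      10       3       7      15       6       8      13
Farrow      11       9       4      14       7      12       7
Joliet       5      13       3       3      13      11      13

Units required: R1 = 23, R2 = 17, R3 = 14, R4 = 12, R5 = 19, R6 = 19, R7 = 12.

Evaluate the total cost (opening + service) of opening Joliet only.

Each sensor cluster is assigned to its cheapest site among the open ones.
{Joliet}: R1→Joliet 5·23=115, R2→Joliet 13·17=221, R3→Joliet 3·14=42, R4→Joliet 3·12=36, R5→Joliet 13·19=247, R6→Joliet 11·19=209, R7→Joliet 13·12=156. Service 1026; fixed 274; total 1300.

Total cost: 1300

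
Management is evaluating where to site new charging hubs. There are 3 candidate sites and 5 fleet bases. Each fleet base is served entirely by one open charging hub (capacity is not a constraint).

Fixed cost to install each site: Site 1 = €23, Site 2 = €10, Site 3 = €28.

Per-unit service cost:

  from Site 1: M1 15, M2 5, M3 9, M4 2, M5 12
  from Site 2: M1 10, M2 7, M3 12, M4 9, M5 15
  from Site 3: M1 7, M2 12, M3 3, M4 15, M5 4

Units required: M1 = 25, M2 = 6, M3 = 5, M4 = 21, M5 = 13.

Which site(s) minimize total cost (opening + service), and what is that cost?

Open Site 1 and Site 3; minimum total cost 365.

For any fixed open set, each fleet base goes to its cheapest open site; total = fixed + service.
{Site 1, Site 3}: M1→Site 3 7·25=175, M2→Site 1 5·6=30, M3→Site 3 3·5=15, M4→Site 1 2·21=42, M5→Site 3 4·13=52. Service 314; fixed 51; total 365.
{Site 1, Site 2, Site 3}: M1→Site 3 7·25=175, M2→Site 1 5·6=30, M3→Site 3 3·5=15, M4→Site 1 2·21=42, M5→Site 3 4·13=52. Service 314; fixed 61; total 375.
{Site 2, Site 3}: service 473 + fixed 38 = 511
{Site 2}: service 736 + fixed 10 = 746
(All 7 nonempty subsets were checked; Site 1 and Site 3 is lowest.)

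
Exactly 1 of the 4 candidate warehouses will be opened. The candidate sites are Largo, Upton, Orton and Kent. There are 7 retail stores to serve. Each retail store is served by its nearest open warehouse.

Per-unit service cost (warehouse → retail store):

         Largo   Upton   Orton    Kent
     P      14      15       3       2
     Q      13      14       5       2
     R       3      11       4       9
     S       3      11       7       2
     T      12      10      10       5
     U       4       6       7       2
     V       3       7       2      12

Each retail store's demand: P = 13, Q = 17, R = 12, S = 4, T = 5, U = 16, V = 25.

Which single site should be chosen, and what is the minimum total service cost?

Choose Orton only; total service cost 412.

With exactly 1 open, each retail store uses its cheapest among the chosen.
{Orton}: P→Orton 3·13=39, Q→Orton 5·17=85, R→Orton 4·12=48, S→Orton 7·4=28, T→Orton 10·5=50, U→Orton 7·16=112, V→Orton 2·25=50. Service cost 412.
{Kent}: service cost 533
{Largo}: service cost 650
Among all 4 size-1 choices, {Orton} is lowest.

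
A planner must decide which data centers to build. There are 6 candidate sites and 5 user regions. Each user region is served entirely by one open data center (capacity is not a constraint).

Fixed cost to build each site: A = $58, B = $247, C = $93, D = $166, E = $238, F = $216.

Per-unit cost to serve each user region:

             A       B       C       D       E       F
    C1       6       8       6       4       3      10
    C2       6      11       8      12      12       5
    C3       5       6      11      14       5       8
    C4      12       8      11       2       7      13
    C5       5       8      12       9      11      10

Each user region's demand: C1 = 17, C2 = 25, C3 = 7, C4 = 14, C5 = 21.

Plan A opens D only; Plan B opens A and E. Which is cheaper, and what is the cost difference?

Plan A: {D}: C1→D 4·17=68, C2→D 12·25=300, C3→D 14·7=98, C4→D 2·14=28, C5→D 9·21=189. Service 683; fixed 166; total 849.
Plan B: {A, E}: C1→E 3·17=51, C2→A 6·25=150, C3→A 5·7=35, C4→E 7·14=98, C5→A 5·21=105. Service 439; fixed 296; total 735.
Difference: |849 − 735| = 114.

Plan B is cheaper by 114.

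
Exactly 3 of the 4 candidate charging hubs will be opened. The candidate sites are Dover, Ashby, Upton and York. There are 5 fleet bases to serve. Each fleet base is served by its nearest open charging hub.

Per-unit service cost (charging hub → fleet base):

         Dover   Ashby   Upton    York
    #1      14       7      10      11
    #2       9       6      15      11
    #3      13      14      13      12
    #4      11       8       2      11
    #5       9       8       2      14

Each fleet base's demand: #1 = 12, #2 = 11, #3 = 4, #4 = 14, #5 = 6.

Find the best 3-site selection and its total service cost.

Choose Ashby, Upton and York; total service cost 238.

With exactly 3 open, each fleet base uses its cheapest among the chosen.
{Ashby, Upton, York}: #1→Ashby 7·12=84, #2→Ashby 6·11=66, #3→York 12·4=48, #4→Upton 2·14=28, #5→Upton 2·6=12. Service cost 238.
{Dover, Ashby, Upton}: service cost 242
{Dover, Upton, York}: service cost 307
Among all 4 size-3 choices, {Ashby, Upton, York} is lowest.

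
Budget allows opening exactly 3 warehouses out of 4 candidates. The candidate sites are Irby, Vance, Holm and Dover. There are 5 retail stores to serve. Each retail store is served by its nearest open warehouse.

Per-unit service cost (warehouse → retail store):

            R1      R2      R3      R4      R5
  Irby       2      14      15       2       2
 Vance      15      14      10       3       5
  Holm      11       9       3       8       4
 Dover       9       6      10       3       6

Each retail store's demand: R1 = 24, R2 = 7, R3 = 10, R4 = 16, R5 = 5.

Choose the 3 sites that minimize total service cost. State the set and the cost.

Choose Irby, Holm and Dover; total service cost 162.

With exactly 3 open, each retail store uses its cheapest among the chosen.
{Irby, Holm, Dover}: R1→Irby 2·24=48, R2→Dover 6·7=42, R3→Holm 3·10=30, R4→Irby 2·16=32, R5→Irby 2·5=10. Service cost 162.
{Irby, Vance, Holm}: service cost 183
{Irby, Vance, Dover}: service cost 232
Among all 4 size-3 choices, {Irby, Holm, Dover} is lowest.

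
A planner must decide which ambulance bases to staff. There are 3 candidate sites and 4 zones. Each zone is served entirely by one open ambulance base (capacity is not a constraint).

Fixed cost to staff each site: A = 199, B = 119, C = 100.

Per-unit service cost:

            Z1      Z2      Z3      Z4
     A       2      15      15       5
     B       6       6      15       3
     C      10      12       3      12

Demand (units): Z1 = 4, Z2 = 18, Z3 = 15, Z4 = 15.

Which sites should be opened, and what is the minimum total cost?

Open B and C; minimum total cost 441.

For any fixed open set, each zone goes to its cheapest open site; total = fixed + service.
{B, C}: Z1→B 6·4=24, Z2→B 6·18=108, Z3→C 3·15=45, Z4→B 3·15=45. Service 222; fixed 219; total 441.
{B}: Z1→B 6·4=24, Z2→B 6·18=108, Z3→B 15·15=225, Z4→B 3·15=45. Service 402; fixed 119; total 521.
{C}: service 481 + fixed 100 = 581
{A, B, C}: service 206 + fixed 418 = 624
No other subset beats 441.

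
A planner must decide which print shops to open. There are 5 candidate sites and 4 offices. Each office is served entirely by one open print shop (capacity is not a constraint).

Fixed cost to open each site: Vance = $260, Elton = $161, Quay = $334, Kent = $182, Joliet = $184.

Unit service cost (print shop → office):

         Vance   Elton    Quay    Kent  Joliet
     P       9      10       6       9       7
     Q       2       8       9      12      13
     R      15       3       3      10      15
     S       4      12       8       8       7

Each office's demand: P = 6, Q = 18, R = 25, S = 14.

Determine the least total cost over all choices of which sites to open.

Minimum total cost: 608

For any fixed open set, each office goes to its cheapest open site; total = fixed + service.
{Elton}: P→Elton 10·6=60, Q→Elton 8·18=144, R→Elton 3·25=75, S→Elton 12·14=168. Service 447; fixed 161; total 608.
{Vance, Elton}: P→Vance 9·6=54, Q→Vance 2·18=36, R→Elton 3·25=75, S→Vance 4·14=56. Service 221; fixed 421; total 642.
{Elton, Joliet}: service 359 + fixed 345 = 704
{Vance, Elton, Quay, Kent, Joliet}: service 203 + fixed 1121 = 1324
No other subset beats 608.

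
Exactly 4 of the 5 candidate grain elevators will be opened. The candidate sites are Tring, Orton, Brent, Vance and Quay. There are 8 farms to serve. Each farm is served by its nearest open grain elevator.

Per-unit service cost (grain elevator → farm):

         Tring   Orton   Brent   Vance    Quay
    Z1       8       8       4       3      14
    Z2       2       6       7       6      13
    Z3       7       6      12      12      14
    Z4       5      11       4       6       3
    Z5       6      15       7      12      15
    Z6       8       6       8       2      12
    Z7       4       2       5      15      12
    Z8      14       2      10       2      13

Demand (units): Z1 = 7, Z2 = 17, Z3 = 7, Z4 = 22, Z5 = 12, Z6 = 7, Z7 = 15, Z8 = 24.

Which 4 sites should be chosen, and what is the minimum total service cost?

Choose Tring, Orton, Vance and Quay; total service cost 327.

With exactly 4 open, each farm uses its cheapest among the chosen.
{Tring, Orton, Vance, Quay}: Z1→Vance 3·7=21, Z2→Tring 2·17=34, Z3→Orton 6·7=42, Z4→Quay 3·22=66, Z5→Tring 6·12=72, Z6→Vance 2·7=14, Z7→Orton 2·15=30, Z8→Orton 2·24=48. Service cost 327.
{Tring, Orton, Brent, Vance}: service cost 349
{Tring, Orton, Brent, Quay}: service cost 362
Among all 5 size-4 choices, {Tring, Orton, Vance, Quay} is lowest.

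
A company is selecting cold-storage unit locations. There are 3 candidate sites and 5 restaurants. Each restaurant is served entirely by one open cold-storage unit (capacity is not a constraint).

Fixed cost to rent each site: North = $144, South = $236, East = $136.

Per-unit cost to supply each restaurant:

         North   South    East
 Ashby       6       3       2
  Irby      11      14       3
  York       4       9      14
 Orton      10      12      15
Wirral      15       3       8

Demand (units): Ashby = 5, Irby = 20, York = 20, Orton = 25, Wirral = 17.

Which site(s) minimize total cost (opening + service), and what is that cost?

For any fixed open set, each restaurant goes to its cheapest open site; total = fixed + service.
{North, East}: Ashby→East 2·5=10, Irby→East 3·20=60, York→North 4·20=80, Orton→North 10·25=250, Wirral→East 8·17=136. Service 536; fixed 280; total 816.
{North, South, East}: service 451 + fixed 516 = 967
{South, East}: service 601 + fixed 372 = 973
{East}: service 861 + fixed 136 = 997
(All 7 nonempty subsets were checked; North and East is lowest.)

Open North and East; minimum total cost 816.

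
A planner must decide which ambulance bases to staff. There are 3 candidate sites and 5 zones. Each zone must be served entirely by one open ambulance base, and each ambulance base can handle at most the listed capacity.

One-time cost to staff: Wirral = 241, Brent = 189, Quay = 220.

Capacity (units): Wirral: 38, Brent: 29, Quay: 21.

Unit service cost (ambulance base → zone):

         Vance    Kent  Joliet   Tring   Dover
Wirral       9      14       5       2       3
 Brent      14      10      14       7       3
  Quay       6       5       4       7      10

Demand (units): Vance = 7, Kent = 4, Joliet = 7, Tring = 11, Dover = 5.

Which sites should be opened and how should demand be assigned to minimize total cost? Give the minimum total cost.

Open {Wirral}: Vance→Wirral 9·7=63, Kent→Wirral 14·4=56, Joliet→Wirral 5·7=35, Tring→Wirral 2·11=22, Dover→Wirral 3·5=15.
Loads: Wirral carries 34/38. Service 191; fixed 241; total 432.
Next best feasible plan costs 588.

Minimum total cost: 432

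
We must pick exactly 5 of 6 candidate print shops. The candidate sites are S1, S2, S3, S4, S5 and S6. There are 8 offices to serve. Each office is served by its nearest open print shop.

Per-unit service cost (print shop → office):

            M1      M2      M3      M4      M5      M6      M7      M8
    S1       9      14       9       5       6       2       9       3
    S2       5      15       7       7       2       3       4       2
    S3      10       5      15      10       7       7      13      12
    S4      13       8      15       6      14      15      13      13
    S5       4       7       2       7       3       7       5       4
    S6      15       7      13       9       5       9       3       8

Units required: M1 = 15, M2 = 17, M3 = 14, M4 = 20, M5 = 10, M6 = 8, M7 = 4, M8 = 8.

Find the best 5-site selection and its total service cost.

With exactly 5 open, each office uses its cheapest among the chosen.
{S1, S2, S3, S5, S6}: M1→S5 4·15=60, M2→S3 5·17=85, M3→S5 2·14=28, M4→S1 5·20=100, M5→S2 2·10=20, M6→S1 2·8=16, M7→S6 3·4=12, M8→S2 2·8=16. Service cost 337.
{S1, S2, S3, S4, S5}: service cost 341
{S1, S3, S4, S5, S6}: service cost 355
Among all 6 size-5 choices, {S1, S2, S3, S5, S6} is lowest.

Choose S1, S2, S3, S5 and S6; total service cost 337.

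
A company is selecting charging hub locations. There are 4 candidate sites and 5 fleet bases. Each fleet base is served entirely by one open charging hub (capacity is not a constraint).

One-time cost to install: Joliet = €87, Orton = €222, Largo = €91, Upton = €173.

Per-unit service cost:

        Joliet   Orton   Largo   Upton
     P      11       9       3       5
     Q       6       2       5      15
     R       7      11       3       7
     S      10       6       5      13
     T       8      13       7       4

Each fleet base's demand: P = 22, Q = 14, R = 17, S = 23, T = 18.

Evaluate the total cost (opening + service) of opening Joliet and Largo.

Total cost: 606

Each fleet base is assigned to its cheapest site among the open ones.
{Joliet, Largo}: P→Largo 3·22=66, Q→Largo 5·14=70, R→Largo 3·17=51, S→Largo 5·23=115, T→Largo 7·18=126. Service 428; fixed 178; total 606.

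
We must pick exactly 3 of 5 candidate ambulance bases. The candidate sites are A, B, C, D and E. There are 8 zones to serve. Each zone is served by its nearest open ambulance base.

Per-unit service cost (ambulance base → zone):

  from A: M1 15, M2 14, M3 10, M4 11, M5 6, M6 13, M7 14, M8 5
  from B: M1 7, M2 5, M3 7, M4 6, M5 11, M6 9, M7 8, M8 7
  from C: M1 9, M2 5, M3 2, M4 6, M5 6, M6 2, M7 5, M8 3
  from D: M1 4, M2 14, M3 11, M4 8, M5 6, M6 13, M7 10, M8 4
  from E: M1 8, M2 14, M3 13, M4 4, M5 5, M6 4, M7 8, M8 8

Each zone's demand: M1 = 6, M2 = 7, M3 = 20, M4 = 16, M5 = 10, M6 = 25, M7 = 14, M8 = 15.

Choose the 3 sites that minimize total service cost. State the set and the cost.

Choose C, D and E; total service cost 378.

With exactly 3 open, each zone uses its cheapest among the chosen.
{C, D, E}: M1→D 4·6=24, M2→C 5·7=35, M3→C 2·20=40, M4→E 4·16=64, M5→E 5·10=50, M6→C 2·25=50, M7→C 5·14=70, M8→C 3·15=45. Service cost 378.
{B, C, E}: service cost 396
{A, C, E}: service cost 402
Among all 10 size-3 choices, {C, D, E} is lowest.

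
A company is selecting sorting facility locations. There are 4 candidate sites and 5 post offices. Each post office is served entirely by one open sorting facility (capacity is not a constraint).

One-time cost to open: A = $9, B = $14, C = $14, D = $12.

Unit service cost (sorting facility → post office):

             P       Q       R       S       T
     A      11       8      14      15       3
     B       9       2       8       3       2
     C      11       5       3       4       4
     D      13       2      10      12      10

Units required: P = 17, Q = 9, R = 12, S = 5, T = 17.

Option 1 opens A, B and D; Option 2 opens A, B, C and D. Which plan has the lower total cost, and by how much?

Option 2 is cheaper by 46.

Option 1: {A, B, D}: P→B 9·17=153, Q→B 2·9=18, R→B 8·12=96, S→B 3·5=15, T→B 2·17=34. Service 316; fixed 35; total 351.
Option 2: {A, B, C, D}: P→B 9·17=153, Q→B 2·9=18, R→C 3·12=36, S→B 3·5=15, T→B 2·17=34. Service 256; fixed 49; total 305.
Difference: |351 − 305| = 46.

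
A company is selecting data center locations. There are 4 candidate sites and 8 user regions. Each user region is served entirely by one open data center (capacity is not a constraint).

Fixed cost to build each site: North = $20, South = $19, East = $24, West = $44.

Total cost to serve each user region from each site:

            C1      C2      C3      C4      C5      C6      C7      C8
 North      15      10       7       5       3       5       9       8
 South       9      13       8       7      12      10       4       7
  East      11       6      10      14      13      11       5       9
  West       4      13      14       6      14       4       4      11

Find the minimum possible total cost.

Minimum total cost: 82

For any fixed open set, each user region goes to its cheapest open site; total = fixed + service.
{North}: C1→North 15, C2→North 10, C3→North 7, C4→North 5, C5→North 3, C6→North 5, C7→North 9, C8→North 8. Service 62; fixed 20; total 82.
{North, South}: service 50 + fixed 39 = 89
{South}: service 70 + fixed 19 = 89
{North, South, East, West}: service 40 + fixed 107 = 147
No other subset beats 82.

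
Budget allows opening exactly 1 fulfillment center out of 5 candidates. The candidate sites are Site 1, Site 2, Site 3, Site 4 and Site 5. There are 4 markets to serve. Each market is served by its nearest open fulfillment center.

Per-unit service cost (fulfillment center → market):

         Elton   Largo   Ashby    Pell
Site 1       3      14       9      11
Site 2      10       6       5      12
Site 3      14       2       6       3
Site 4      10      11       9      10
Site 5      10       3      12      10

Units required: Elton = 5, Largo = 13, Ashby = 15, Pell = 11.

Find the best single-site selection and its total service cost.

Choose Site 3 only; total service cost 219.

With exactly 1 open, each market uses its cheapest among the chosen.
{Site 3}: Elton→Site 3 14·5=70, Largo→Site 3 2·13=26, Ashby→Site 3 6·15=90, Pell→Site 3 3·11=33. Service cost 219.
{Site 2}: service cost 335
{Site 5}: service cost 379
Among all 5 size-1 choices, {Site 3} is lowest.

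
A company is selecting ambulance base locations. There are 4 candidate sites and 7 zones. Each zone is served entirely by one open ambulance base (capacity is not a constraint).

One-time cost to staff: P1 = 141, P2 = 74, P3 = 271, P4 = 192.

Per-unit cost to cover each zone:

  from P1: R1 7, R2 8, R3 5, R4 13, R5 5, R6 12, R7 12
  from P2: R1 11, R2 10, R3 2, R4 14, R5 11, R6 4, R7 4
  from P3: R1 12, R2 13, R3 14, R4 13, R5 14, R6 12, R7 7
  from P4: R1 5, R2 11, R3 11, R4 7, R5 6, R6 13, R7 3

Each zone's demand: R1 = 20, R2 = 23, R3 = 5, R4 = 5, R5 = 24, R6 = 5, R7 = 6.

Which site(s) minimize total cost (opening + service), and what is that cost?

For any fixed open set, each zone goes to its cheapest open site; total = fixed + service.
{P1, P2}: R1→P1 7·20=140, R2→P1 8·23=184, R3→P2 2·5=10, R4→P1 13·5=65, R5→P1 5·24=120, R6→P2 4·5=20, R7→P2 4·6=24. Service 563; fixed 215; total 778.
{P1}: R1→P1 7·20=140, R2→P1 8·23=184, R3→P1 5·5=25, R4→P1 13·5=65, R5→P1 5·24=120, R6→P1 12·5=60, R7→P1 12·6=72. Service 666; fixed 141; total 807.
{P2, P4}: service 557 + fixed 266 = 823
{P1, P2, P3, P4}: service 487 + fixed 678 = 1165
(All 15 nonempty subsets were checked; P1 and P2 is lowest.)

Open P1 and P2; minimum total cost 778.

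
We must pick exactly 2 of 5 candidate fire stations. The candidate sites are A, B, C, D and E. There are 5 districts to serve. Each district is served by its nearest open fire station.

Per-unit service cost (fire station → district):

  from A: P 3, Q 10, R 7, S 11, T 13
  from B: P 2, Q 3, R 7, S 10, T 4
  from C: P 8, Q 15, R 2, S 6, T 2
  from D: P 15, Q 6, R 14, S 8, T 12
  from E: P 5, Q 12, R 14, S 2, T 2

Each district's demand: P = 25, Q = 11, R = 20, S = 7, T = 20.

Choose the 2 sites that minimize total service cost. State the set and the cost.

With exactly 2 open, each district uses its cheapest among the chosen.
{B, C}: P→B 2·25=50, Q→B 3·11=33, R→C 2·20=40, S→C 6·7=42, T→C 2·20=40. Service cost 205.
{B, E}: service cost 277
{A, C}: service cost 307
Among all 10 size-2 choices, {B, C} is lowest.

Choose B and C; total service cost 205.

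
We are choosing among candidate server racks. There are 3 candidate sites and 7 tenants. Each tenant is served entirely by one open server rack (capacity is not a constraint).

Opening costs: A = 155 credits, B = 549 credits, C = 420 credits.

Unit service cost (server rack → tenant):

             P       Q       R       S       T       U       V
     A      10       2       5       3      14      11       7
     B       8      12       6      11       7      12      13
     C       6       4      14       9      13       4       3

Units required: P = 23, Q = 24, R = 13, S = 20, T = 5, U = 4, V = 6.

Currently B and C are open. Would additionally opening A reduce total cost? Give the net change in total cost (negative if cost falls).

Current service cost with {B, C}: 561.
Adding A: each tenant re-picks its cheapest; new service cost 380, saving 181.
Extra fixed cost: 155. Net change = 155 − 181 = -26.
(Totals: 1530 → 1504.)

Yes — net change −26 (cost falls by 26).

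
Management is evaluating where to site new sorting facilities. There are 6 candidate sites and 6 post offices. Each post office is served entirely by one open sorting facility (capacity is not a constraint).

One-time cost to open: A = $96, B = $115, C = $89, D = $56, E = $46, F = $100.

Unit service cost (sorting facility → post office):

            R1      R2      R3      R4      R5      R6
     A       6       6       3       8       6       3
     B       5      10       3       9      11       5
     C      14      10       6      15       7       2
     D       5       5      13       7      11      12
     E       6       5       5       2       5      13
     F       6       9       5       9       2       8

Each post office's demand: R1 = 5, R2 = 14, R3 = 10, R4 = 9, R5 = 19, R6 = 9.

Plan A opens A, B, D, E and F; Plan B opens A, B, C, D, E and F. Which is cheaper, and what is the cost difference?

Plan A is cheaper by 80.

Plan A: {A, B, D, E, F}: R1→B 5·5=25, R2→D 5·14=70, R3→A 3·10=30, R4→E 2·9=18, R5→F 2·19=38, R6→A 3·9=27. Service 208; fixed 413; total 621.
Plan B: {A, B, C, D, E, F}: R1→B 5·5=25, R2→D 5·14=70, R3→A 3·10=30, R4→E 2·9=18, R5→F 2·19=38, R6→C 2·9=18. Service 199; fixed 502; total 701.
Difference: |621 − 701| = 80.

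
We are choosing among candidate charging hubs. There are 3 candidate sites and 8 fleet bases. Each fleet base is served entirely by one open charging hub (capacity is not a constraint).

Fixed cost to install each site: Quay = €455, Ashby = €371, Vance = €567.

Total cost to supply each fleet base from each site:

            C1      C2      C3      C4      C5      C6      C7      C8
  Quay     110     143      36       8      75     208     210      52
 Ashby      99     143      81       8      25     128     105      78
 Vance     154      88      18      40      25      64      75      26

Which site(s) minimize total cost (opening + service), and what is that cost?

For any fixed open set, each fleet base goes to its cheapest open site; total = fixed + service.
{Ashby}: C1→Ashby 99, C2→Ashby 143, C3→Ashby 81, C4→Ashby 8, C5→Ashby 25, C6→Ashby 128, C7→Ashby 105, C8→Ashby 78. Service 667; fixed 371; total 1038.
{Vance}: service 490 + fixed 567 = 1057
{Quay}: service 842 + fixed 455 = 1297
{Quay, Ashby, Vance}: C1→Ashby 99, C2→Vance 88, C3→Vance 18, C4→Quay 8, C5→Ashby 25, C6→Vance 64, C7→Vance 75, C8→Vance 26. Service 403; fixed 1393; total 1796.
No other subset beats 1038.

Open Ashby only; minimum total cost 1038.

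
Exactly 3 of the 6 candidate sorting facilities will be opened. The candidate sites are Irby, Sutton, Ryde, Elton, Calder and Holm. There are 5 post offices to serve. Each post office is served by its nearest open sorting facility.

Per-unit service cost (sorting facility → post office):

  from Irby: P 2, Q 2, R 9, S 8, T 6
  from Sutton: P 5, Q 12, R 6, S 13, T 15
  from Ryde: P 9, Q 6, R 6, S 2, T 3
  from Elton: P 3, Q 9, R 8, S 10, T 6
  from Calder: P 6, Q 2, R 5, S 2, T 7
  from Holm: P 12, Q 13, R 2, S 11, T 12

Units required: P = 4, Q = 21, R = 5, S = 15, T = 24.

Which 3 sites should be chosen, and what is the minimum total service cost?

With exactly 3 open, each post office uses its cheapest among the chosen.
{Irby, Ryde, Holm}: P→Irby 2·4=8, Q→Irby 2·21=42, R→Holm 2·5=10, S→Ryde 2·15=30, T→Ryde 3·24=72. Service cost 162.
{Irby, Ryde, Calder}: service cost 177
{Ryde, Calder, Holm}: service cost 178
Among all 20 size-3 choices, {Irby, Ryde, Holm} is lowest.

Choose Irby, Ryde and Holm; total service cost 162.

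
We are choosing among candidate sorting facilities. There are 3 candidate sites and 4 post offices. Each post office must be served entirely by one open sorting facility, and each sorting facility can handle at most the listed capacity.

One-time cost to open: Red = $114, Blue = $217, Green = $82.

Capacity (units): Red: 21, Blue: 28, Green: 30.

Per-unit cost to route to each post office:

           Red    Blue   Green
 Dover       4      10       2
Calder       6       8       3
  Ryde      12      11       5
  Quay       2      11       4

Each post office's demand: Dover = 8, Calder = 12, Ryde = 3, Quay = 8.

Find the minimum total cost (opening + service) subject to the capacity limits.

Open {Red, Green}: Dover→Green 2·8=16, Calder→Green 3·12=36, Ryde→Green 5·3=15, Quay→Red 2·8=16.
Loads: Red carries 8/21, Green carries 23/30. Service 83; fixed 196; total 279.
Next best feasible plan costs 295.

Minimum total cost: 279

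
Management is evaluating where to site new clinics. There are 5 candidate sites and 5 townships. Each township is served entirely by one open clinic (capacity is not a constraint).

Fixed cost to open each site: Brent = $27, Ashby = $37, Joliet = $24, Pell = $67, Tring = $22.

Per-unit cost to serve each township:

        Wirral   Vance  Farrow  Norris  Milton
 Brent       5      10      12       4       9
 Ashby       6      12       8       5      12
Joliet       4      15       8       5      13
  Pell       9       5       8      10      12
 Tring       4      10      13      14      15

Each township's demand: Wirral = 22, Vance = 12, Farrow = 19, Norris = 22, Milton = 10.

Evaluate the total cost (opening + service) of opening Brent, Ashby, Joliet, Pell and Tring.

Total cost: 655

Each township is assigned to its cheapest site among the open ones.
{Brent, Ashby, Joliet, Pell, Tring}: Wirral→Joliet 4·22=88, Vance→Pell 5·12=60, Farrow→Ashby 8·19=152, Norris→Brent 4·22=88, Milton→Brent 9·10=90. Service 478; fixed 177; total 655.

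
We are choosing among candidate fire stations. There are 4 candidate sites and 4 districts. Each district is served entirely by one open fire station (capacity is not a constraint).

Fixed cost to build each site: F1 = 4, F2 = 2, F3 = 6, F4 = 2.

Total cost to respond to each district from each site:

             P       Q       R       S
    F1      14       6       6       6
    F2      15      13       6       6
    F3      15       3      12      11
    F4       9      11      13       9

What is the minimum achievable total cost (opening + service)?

Minimum total cost: 33

For any fixed open set, each district goes to its cheapest open site; total = fixed + service.
{F1, F4}: P→F4 9, Q→F1 6, R→F1 6, S→F1 6. Service 27; fixed 6; total 33.
{F2, F3, F4}: P→F4 9, Q→F3 3, R→F2 6, S→F2 6. Service 24; fixed 10; total 34.
{F1, F2, F4}: P→F4 9, Q→F1 6, R→F1 6, S→F1 6. Service 27; fixed 8; total 35.
{F1, F2, F3, F4}: service 24 + fixed 14 = 38
No other subset beats 33.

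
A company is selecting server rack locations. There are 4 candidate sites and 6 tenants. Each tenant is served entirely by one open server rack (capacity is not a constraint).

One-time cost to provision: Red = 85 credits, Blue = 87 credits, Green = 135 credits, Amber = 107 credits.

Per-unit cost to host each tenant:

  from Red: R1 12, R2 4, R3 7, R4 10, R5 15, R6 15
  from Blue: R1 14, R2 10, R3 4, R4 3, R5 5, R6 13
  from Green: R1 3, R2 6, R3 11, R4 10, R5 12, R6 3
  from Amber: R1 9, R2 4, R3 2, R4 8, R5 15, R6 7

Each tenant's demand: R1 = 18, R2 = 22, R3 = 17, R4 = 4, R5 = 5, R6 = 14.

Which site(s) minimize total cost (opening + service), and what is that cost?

For any fixed open set, each tenant goes to its cheapest open site; total = fixed + service.
{Green, Amber}: R1→Green 3·18=54, R2→Amber 4·22=88, R3→Amber 2·17=34, R4→Amber 8·4=32, R5→Green 12·5=60, R6→Green 3·14=42. Service 310; fixed 242; total 552.
{Blue, Green}: R1→Green 3·18=54, R2→Green 6·22=132, R3→Blue 4·17=68, R4→Blue 3·4=12, R5→Blue 5·5=25, R6→Green 3·14=42. Service 333; fixed 222; total 555.
{Blue, Green, Amber}: service 255 + fixed 329 = 584
{Red, Blue, Green, Amber}: service 255 + fixed 414 = 669
No other subset beats 552.

Open Green and Amber; minimum total cost 552.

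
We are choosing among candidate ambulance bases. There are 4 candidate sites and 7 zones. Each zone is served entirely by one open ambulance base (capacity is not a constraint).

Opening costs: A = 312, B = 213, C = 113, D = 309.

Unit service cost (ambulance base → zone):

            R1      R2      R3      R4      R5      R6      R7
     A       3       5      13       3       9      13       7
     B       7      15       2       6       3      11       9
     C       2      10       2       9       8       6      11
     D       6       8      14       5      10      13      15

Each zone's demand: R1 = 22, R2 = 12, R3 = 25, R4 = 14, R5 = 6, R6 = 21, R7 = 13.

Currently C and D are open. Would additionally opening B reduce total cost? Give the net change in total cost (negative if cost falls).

No — net change +157 (cost rises by 157).

Current service cost with {C, D}: 577.
Adding B: each zone re-picks its cheapest; new service cost 521, saving 56.
Extra fixed cost: 213. Net change = 213 − 56 = 157.
(Totals: 999 → 1156.)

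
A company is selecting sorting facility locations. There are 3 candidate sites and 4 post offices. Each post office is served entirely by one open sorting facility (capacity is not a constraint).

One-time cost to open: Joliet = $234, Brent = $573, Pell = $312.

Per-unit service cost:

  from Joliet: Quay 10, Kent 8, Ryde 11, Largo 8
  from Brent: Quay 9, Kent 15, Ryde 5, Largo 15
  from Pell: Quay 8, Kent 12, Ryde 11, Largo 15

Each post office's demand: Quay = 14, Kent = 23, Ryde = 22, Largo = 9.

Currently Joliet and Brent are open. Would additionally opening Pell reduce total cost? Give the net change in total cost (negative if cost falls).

No — net change +298 (cost rises by 298).

Current service cost with {Joliet, Brent}: 492.
Adding Pell: each post office re-picks its cheapest; new service cost 478, saving 14.
Extra fixed cost: 312. Net change = 312 − 14 = 298.
(Totals: 1299 → 1597.)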